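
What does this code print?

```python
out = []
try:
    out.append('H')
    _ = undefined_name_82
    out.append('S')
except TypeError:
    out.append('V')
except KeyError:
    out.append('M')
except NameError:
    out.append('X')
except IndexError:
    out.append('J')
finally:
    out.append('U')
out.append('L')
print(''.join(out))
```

Execution trace: 'H' (try body) → 'X' (except NameError) → 'U' (finally) → 'L' (after the try/except). Output: HXUL

Answer: HXUL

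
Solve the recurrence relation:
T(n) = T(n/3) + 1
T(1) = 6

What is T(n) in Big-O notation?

Each step divides n by 3 and adds 1. After log_3(n) steps we reach T(1)=6. So T(n) = 1·log_3(n) + 6 = O(log n).

Answer: O(log n)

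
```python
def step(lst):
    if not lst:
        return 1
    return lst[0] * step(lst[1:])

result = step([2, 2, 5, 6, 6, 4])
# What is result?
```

Product over [2, 2, 5, 6, 6, 4] = 2 * 2 * 5 * 6 * 6 * 4 = 2880

Answer: 2880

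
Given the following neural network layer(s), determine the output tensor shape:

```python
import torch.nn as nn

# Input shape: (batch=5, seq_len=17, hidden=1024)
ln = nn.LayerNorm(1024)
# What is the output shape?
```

Input: (5, 17, 1024) -> Output: (5, 17, 1024)

Answer: (5, 17, 1024)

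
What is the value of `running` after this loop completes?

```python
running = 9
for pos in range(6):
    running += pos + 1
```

Start at 9, add 1 to 6 = 30
`running` takes the values: 9 → 10 → 12 → 15 → 19 → 24 → 30

Answer: 30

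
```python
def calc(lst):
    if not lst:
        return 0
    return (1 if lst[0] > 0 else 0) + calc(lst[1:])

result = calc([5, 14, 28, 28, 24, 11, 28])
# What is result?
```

Count of positive elements in [5, 14, 28, 28, 24, 11, 28] = 7

Answer: 7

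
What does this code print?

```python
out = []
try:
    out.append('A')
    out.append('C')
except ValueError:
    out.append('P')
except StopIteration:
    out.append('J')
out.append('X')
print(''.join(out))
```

Execution trace: 'A' (try body) → 'C' (try body, no exception) → 'X' (after the try/except). Output: ACX

Answer: ACX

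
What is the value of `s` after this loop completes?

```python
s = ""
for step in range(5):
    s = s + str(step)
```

Concatenate digits 0 to 4
`s` takes the values: "" → "0" → "01" → "012" → "0123" → "01234"

Answer: "01234"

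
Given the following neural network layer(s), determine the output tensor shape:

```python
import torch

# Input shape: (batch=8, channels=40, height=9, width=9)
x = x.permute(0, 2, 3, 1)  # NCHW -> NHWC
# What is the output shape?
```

Input: (8, 40, 9, 9) -> Output: (8, 9, 9, 40)

Answer: (8, 9, 9, 40)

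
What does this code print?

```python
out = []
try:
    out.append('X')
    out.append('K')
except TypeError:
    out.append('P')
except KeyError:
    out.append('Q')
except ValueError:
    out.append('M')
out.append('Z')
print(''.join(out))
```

Execution trace: 'X' (try body) → 'K' (try body, no exception) → 'Z' (after the try/except). Output: XKZ

Answer: XKZ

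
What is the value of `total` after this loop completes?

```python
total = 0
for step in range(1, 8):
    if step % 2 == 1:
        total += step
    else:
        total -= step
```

Add odd, subtract even
`total` takes the values: 0 → 1 → -1 → 2 → -2 → 3 → -3 → 4

Answer: 4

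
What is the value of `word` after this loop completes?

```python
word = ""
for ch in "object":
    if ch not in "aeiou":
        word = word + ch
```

Remove vowels from 'object'
`word` takes the values: "" → "b" → "bj" → "bjc" → "bjct"

Answer: "bjct"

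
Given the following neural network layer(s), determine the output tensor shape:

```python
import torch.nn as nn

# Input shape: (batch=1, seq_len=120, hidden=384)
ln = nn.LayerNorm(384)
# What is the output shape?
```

Input: (1, 120, 384) -> Output: (1, 120, 384)

Answer: (1, 120, 384)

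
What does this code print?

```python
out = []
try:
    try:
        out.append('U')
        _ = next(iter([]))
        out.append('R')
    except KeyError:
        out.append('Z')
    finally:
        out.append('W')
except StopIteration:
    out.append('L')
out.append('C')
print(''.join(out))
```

Execution trace: 'U' (try body) → 'W' (finally) → 'L' (outer except StopIteration) → 'C' (after the try/except). Output: UWLC

Answer: UWLC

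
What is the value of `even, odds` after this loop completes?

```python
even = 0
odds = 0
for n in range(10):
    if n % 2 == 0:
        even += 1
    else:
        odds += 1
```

Count evens and odds in range(10)
`even, odds` takes the values: (0, 0) → (1, 0) → (1, 1) → (2, 1) → (2, 2) → (3, 2) → (3, 3) → (4, 3) → (4, 4) → (5, 4) → (5, 5)

Answer: 5, 5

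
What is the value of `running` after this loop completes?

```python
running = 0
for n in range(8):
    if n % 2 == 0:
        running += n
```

Sum of even numbers 0 to 7
`running` takes the values: 0 → 2 → 6 → 12

Answer: 12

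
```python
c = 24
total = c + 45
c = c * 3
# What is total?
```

Trace:
`c = 24` → c = 24
`total = c + 45` → total = 69
`c = c * 3` → c = 72
So total = 69

Answer: 69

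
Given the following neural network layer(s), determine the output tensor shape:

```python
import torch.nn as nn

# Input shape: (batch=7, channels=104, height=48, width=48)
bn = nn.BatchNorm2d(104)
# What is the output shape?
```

Input: (7, 104, 48, 48) -> Output: (7, 104, 48, 48)

Answer: (7, 104, 48, 48)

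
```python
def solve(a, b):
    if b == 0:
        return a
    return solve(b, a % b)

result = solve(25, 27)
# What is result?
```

solve(25, 27) -> solve(27, 25) -> solve(25, 2) -> solve(2, 1) -> solve(1, 0) -> 1

Answer: 1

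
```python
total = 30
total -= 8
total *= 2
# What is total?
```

Trace:
`total = 30` → total = 30
`total -= 8` → total = 22
`total *= 2` → total = 44
So total = 44

Answer: 44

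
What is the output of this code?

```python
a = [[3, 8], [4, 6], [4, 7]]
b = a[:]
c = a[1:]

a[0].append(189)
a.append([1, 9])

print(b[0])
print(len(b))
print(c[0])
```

Key concept: slice with nested mutation.
Step by step:
`a = [[3, 8], [4, 6], [4, 7]]` → a = [[3, 8], [4, 6], [4, 7]]
`b = a[:]` → b = [[3, 8], [4, 6], [4, 7]]
`c = a[1:]` → c = [[4, 6], [4, 7]]
`a[0].append(189)` → a = [[3, 8, 189], [4, 6], [4, 7]]; b = [[3, 8, 189], [4, 6], [4, 7]]
`a.append([1, 9])` → a = [[3, 8, 189], [4, 6], [4, 7], [1, 9]]
`print(b[0])` → prints [3, 8, 189]
`print(len(b))` → prints 3
`print(c[0])` → prints [4, 6]

Answer:
[3, 8, 189]
3
[4, 6]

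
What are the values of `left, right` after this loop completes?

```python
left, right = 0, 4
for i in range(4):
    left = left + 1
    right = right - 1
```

left goes 0→4, right goes 4→0
`left, right` takes the values: (0, 4) → (1, 4) → (1, 3) → (2, 3) → (2, 2) → (3, 2) → (3, 1) → (4, 1) → (4, 0)

Answer: 4, 0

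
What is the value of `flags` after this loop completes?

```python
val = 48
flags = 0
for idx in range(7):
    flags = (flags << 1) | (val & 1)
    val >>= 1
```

Reverse lowest 7 bits of 48
`flags` takes the values: 0 → 1 → 3 → 6

Answer: 6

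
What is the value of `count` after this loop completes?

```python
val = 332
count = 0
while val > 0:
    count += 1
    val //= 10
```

Count digits by repeated division by 10
`count` takes the values: 0 → 1 → 2 → 3

Answer: 3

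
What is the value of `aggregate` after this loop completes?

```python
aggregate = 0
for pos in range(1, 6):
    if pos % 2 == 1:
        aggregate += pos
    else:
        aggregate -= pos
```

Add odd, subtract even
`aggregate` takes the values: 0 → 1 → -1 → 2 → -2 → 3

Answer: 3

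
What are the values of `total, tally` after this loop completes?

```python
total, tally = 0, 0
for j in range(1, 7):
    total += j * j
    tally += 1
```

Sum of squares and count
`total, tally` takes the values: (0, 0) → (1, 0) → (1, 1) → (5, 1) → (5, 2) → (14, 2) → (14, 3) → (30, 3) → (30, 4) → (55, 4) → (55, 5) → (91, 5) → (91, 6)

Answer: 91, 6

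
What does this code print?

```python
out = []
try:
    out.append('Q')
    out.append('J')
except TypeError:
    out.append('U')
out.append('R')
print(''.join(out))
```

Execution trace: 'Q' (try body) → 'J' (try body, no exception) → 'R' (after the try/except). Output: QJR

Answer: QJR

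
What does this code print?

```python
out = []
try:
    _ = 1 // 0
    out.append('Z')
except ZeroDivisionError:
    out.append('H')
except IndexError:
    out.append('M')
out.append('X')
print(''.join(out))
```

Execution trace: 'H' (except ZeroDivisionError) → 'X' (after the try/except). Output: HX

Answer: HX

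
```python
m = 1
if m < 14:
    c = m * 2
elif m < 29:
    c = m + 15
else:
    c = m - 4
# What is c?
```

Trace:
`m = 1` → m = 1
`if m < 14: ...` → m < 14 is True → c = 2
So c = 2

Answer: 2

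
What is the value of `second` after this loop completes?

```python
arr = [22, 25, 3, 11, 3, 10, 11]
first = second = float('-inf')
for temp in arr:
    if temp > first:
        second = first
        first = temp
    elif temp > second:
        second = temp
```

Second largest (with repeats) in [22, 25, 3, 11, 3, 10, 11]
`second` takes the values: -inf → 22

Answer: 22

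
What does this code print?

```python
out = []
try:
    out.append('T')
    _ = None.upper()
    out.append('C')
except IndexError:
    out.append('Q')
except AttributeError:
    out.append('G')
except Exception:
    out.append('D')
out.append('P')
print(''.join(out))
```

Execution trace: 'T' (try body) → 'G' (except AttributeError) → 'P' (after the try/except). Output: TGP

Answer: TGP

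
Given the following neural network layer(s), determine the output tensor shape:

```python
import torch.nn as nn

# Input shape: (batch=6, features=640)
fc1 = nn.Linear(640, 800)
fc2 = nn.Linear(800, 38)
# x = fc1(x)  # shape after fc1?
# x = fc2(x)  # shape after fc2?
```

Input: (6, 640) -> after fc1: (6, 800) -> Output: (6, 38)

Answer: (6, 38)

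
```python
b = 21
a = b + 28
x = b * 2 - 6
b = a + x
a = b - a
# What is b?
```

Trace:
`b = 21` → b = 21
`a = b + 28` → a = 49
`x = b * 2 - 6` → x = 36
`b = a + x` → b = 85
`a = b - a` → a = 36
So b = 85

Answer: 85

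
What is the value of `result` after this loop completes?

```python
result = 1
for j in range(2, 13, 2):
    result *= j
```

Product of even numbers 2 to 12
`result` takes the values: 1 → 2 → 8 → 48 → 384 → 3840 → 46080

Answer: 46080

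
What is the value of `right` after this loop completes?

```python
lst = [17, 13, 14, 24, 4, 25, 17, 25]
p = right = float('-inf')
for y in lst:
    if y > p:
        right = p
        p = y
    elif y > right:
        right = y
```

Second largest (with repeats) in [17, 13, 14, 24, 4, 25, 17, 25]
`right` takes the values: -inf → 13 → 14 → 17 → 24 → 25

Answer: 25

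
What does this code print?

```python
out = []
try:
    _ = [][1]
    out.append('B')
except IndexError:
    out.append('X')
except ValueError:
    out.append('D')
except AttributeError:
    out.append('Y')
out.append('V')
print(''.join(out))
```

Execution trace: 'X' (except IndexError) → 'V' (after the try/except). Output: XV

Answer: XV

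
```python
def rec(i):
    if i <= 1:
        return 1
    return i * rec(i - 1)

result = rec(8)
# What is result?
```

rec(8) = 8 * 7 * 6 * 5 * 4 * 3 * 2 * 1 = 40320

Answer: 40320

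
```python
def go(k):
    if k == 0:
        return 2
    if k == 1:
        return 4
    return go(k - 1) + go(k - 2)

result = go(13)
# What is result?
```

Build up from base cases: go(0)=2, go(1)=4, go(2)=6, go(3)=10, go(4)=16, go(5)=26, go(6)=42, ..., go(13)=1220

Answer: 1220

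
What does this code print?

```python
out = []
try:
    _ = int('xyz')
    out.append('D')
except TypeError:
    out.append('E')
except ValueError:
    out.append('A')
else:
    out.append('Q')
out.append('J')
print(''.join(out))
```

Execution trace: 'A' (except ValueError) → 'J' (after the try/except). Output: AJ

Answer: AJ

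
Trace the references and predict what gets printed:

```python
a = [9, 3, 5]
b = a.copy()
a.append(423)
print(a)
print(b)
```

Key concept: list.copy() creates independent copy.
Step by step:
`a = [9, 3, 5]` → a = [9, 3, 5]
`b = a.copy()` → b = [9, 3, 5]
`a.append(423)` → a = [9, 3, 5, 423]
`print(a)` → prints [9, 3, 5, 423]
`print(b)` → prints [9, 3, 5]

Answer:
[9, 3, 5, 423]
[9, 3, 5]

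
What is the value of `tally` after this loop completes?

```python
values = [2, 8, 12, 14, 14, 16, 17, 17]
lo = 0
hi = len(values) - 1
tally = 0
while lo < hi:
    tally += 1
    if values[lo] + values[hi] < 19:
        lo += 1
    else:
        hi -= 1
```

Steps to find pair summing to 19
`tally` takes the values: 0 → 1 → 2 → 3 → 4 → 5 → 6 → 7

Answer: 7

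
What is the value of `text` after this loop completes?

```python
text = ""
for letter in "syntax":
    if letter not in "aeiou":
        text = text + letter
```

Remove vowels from 'syntax'
`text` takes the values: "" → "s" → "sy" → "syn" → "synt" → "syntx"

Answer: "syntx"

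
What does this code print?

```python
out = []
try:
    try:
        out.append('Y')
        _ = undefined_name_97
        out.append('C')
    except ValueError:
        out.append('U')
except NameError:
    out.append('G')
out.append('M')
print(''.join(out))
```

Execution trace: 'Y' (try body) → 'G' (outer except NameError) → 'M' (after the try/except). Output: YGM

Answer: YGM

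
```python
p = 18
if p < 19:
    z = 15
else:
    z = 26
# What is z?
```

Trace:
`p = 18` → p = 18
`if p < 19: ...` → p < 19 is True → z = 15
So z = 15

Answer: 15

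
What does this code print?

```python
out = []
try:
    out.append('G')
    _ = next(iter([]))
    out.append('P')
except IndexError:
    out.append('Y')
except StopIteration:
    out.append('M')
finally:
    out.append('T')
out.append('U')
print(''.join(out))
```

Execution trace: 'G' (try body) → 'M' (except StopIteration) → 'T' (finally) → 'U' (after the try/except). Output: GMTU

Answer: GMTU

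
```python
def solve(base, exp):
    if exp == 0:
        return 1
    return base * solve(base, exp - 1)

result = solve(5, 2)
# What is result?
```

solve(5, 2) = 5 * 5 = 25

Answer: 25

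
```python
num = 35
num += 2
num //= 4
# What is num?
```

Trace:
`num = 35` → num = 35
`num += 2` → num = 37
`num //= 4` → num = 9
So num = 9

Answer: 9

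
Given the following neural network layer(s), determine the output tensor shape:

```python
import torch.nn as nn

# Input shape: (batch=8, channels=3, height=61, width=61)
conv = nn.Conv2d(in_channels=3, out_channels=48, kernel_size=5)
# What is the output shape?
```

Input: (8, 3, 61, 61) -> Output: (8, 48, 57, 57)

Answer: (8, 48, 57, 57)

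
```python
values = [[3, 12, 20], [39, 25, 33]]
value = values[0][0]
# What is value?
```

Trace:
`values = [[3, 12, 20], [39, 25, 33]]` → values = [[3, 12, 20], [39, 25, 33]]
`value = values[0][0]` → value = 3
So value = 3

Answer: 3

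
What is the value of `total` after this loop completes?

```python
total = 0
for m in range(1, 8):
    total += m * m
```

Sum of squares 1² to 7² = 140
`total` takes the values: 0 → 1 → 5 → 14 → 30 → 55 → 91 → 140

Answer: 140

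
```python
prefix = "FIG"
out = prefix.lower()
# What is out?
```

Trace:
`prefix = "FIG"` → prefix = 'FIG'
`out = prefix.lower()` → out = 'fig'
So out = 'fig'

Answer: 'fig'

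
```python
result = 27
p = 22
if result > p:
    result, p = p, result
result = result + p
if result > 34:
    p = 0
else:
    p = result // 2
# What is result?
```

Trace:
`result = 27` → result = 27
`p = 22` → p = 22
`if result > p: ...` → result > p is True → result = 22; p = 27
`result = result + p` → result = 49
`if result > 34: ...` → result > 34 is True → p = 0
So result = 49

Answer: 49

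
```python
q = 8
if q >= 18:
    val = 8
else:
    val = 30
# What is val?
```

Trace:
`q = 8` → q = 8
`if q >= 18: ...` → q >= 18 is False, take else branch → val = 30
So val = 30

Answer: 30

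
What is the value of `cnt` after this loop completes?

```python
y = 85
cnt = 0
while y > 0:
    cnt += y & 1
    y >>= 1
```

Count set bits in 85 (binary: 0b1010101)
`cnt` takes the values: 0 → 1 → 2 → 3 → 4

Answer: 4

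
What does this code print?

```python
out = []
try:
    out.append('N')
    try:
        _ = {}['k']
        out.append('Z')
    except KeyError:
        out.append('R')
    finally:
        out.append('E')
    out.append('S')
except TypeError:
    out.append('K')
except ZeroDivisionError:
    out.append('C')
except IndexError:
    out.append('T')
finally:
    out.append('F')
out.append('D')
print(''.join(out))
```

Execution trace: 'N' (try body) → 'R' (inner except KeyError) → 'E' (inner finally) → 'S' (try body, no exception) → 'F' (finally) → 'D' (after the try/except). Output: NRESFD

Answer: NRESFD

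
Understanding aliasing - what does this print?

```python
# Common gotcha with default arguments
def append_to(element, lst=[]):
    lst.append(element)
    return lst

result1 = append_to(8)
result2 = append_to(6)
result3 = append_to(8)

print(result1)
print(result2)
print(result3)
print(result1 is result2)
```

Key concept: mutable default argument gotcha.
Step by step:
`result1 = append_to(8)` → result1 = [8]
`result2 = append_to(6)` → result1 = [8, 6] (same object as result2); result2 = [8, 6] (same object as result1)
`result3 = append_to(8)` → result1 = [8, 6, 8] (same object as result2, result3); result2 = [8, 6, 8] (same object as result1, result3); result3 = [8, 6, 8] (same object as result1, result2)
`print(result1)` → prints [8, 6, 8]
`print(result2)` → prints [8, 6, 8]
`print(result3)` → prints [8, 6, 8]
`print(result1 is result2)` → prints True

Answer:
[8, 6, 8]
[8, 6, 8]
[8, 6, 8]
True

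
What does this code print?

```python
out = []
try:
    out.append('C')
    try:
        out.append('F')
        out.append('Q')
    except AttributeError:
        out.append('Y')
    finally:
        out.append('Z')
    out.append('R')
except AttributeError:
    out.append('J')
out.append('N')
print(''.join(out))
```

Execution trace: 'C' (try body) → 'F' (inner try body) → 'Q' (inner try body, no exception) → 'Z' (inner finally) → 'R' (try body, no exception) → 'N' (after the try/except). Output: CFQZRN

Answer: CFQZRN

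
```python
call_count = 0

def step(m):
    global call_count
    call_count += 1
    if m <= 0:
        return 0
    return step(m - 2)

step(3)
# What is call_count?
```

Linear recursion stepping by 2: 3 calls from m=3 down to ≤0.

Answer: 3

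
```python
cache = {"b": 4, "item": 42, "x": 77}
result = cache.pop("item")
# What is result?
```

Trace:
`cache = {"b": 4, "item": 42, "x": 77}` → cache = {'b': 4, 'item': 42, 'x': 77}
`result = cache.pop("item")` → cache = {'b': 4, 'x': 77}; result = 42
So result = 42

Answer: 42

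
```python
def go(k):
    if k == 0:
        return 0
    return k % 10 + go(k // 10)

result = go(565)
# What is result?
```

Sum of digits of 565: 5 + 6 + 5 = 16

Answer: 16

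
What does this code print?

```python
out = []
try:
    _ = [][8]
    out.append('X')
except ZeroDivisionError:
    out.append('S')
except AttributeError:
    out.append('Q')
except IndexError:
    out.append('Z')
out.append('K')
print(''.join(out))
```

Execution trace: 'Z' (except IndexError) → 'K' (after the try/except). Output: ZK

Answer: ZK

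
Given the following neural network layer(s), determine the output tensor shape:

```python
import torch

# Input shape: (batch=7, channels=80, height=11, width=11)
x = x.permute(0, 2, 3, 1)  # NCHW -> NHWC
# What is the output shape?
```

Input: (7, 80, 11, 11) -> Output: (7, 11, 11, 80)

Answer: (7, 11, 11, 80)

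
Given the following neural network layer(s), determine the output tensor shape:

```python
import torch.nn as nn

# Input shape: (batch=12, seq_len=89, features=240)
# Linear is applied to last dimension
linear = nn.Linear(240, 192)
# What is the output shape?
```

Input: (12, 89, 240) -> Output: (12, 89, 192)

Answer: (12, 89, 192)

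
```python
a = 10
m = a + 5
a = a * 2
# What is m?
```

Trace:
`a = 10` → a = 10
`m = a + 5` → m = 15
`a = a * 2` → a = 20
So m = 15

Answer: 15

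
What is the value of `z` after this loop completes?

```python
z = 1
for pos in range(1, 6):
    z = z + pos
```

Start at 1, add 1 through 5
`z` takes the values: 1 → 2 → 4 → 7 → 11 → 16

Answer: 16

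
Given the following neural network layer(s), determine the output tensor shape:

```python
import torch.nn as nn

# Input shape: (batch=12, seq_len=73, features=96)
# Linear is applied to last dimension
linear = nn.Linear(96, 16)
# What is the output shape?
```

Input: (12, 73, 96) -> Output: (12, 73, 16)

Answer: (12, 73, 16)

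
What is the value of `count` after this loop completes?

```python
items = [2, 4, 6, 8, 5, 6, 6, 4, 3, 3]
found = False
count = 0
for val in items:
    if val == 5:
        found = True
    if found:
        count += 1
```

Count elements after first 5 in [2, 4, 6, 8, 5, 6, 6, 4, 3, 3]
`count` takes the values: 0 → 1 → 2 → 3 → 4 → 5 → 6

Answer: 6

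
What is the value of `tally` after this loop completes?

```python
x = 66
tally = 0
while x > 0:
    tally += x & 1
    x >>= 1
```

Count set bits in 66 (binary: 0b1000010)
`tally` takes the values: 0 → 1 → 2

Answer: 2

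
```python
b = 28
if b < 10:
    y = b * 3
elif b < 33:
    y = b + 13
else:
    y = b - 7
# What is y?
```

Trace:
`b = 28` → b = 28
`if b < 10: ...` → b < 10 is False, b < 33 is True → y = 41
So y = 41

Answer: 41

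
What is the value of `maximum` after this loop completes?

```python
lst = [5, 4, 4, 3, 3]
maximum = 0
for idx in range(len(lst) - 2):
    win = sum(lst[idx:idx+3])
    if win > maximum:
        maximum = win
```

Max sum of 3-element window in [5, 4, 4, 3, 3]
`maximum` takes the values: 0 → 13

Answer: 13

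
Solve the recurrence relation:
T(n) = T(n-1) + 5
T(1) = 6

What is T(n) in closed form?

Unrolling: T(n) = T(1) + 5·(n-1) = 6 + 5(n-1) = 5n + 1.

Answer: T(n) = 5n + 1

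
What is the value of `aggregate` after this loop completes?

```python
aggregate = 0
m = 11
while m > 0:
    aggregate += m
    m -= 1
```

Sum 11 down to 1
`aggregate` takes the values: 0 → 11 → 21 → 30 → 38 → 45 → 51 → 56 → 60 → 63 → 65 → 66

Answer: 66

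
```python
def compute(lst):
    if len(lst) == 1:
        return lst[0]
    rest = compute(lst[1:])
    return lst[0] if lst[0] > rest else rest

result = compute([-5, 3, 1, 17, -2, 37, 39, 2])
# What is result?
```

Recursive max over [-5, 3, 1, 17, -2, 37, 39, 2] = 39

Answer: 39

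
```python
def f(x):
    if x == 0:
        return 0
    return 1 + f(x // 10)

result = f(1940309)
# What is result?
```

Count of digits of 1940309: 7

Answer: 7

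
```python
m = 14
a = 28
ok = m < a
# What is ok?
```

Trace:
`m = 14` → m = 14
`a = 28` → a = 28
`ok = m < a` → ok = True
So ok = True

Answer: True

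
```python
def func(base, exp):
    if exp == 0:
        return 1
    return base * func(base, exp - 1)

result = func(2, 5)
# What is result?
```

func(2, 5) = 2 * 2 * 2 * 2 * 2 = 32

Answer: 32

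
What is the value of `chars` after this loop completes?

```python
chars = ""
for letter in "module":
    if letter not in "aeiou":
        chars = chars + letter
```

Remove vowels from 'module'
`chars` takes the values: "" → "m" → "md" → "mdl"

Answer: "mdl"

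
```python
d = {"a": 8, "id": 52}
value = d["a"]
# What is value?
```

Trace:
`d = {"a": 8, "id": 52}` → d = {'a': 8, 'id': 52}
`value = d["a"]` → value = 8
So value = 8

Answer: 8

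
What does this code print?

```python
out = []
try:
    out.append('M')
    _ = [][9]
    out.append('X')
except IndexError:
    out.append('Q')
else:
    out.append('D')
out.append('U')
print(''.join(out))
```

Execution trace: 'M' (try body) → 'Q' (except IndexError) → 'U' (after the try/except). Output: MQU

Answer: MQU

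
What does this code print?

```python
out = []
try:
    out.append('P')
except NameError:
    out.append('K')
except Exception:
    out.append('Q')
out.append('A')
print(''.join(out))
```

Execution trace: 'P' (try body, no exception) → 'A' (after the try/except). Output: PA

Answer: PA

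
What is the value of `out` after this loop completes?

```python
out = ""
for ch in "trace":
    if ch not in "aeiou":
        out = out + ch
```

Remove vowels from 'trace'
`out` takes the values: "" → "t" → "tr" → "trc"

Answer: "trc"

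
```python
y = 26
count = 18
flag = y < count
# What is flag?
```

Trace:
`y = 26` → y = 26
`count = 18` → count = 18
`flag = y < count` → flag = False
So flag = False

Answer: False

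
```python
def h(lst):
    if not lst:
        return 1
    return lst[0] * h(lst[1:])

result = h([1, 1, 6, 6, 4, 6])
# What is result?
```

Product over [1, 1, 6, 6, 4, 6] = 1 * 1 * 6 * 6 * 4 * 6 = 864

Answer: 864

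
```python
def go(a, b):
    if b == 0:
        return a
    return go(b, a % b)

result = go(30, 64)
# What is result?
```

go(30, 64) -> go(64, 30) -> go(30, 4) -> go(4, 2) -> go(2, 0) -> 2

Answer: 2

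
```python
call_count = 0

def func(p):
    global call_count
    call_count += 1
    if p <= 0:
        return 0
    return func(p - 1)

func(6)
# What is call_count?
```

Linear recursion stepping by 1: 7 calls from p=6 down to ≤0.

Answer: 7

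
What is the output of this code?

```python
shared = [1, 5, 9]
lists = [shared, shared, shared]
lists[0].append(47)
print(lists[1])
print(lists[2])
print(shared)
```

Key concept: list of same reference.
Step by step:
`shared = [1, 5, 9]` → shared = [1, 5, 9]
`lists = [shared, shared, shared]` → lists = [[1, 5, 9], [1, 5, 9], [1, 5, 9]]
`lists[0].append(47)` → shared = [1, 5, 9, 47]; lists = [[1, 5, 9, 47], [1, 5, 9, 47], [1, 5, 9, 47]]
`print(lists[1])` → prints [1, 5, 9, 47]
`print(lists[2])` → prints [1, 5, 9, 47]
`print(shared)` → prints [1, 5, 9, 47]

Answer:
[1, 5, 9, 47]
[1, 5, 9, 47]
[1, 5, 9, 47]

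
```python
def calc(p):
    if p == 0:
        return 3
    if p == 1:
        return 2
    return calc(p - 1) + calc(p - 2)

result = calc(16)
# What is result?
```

Build up from base cases: calc(0)=3, calc(1)=2, calc(2)=5, calc(3)=7, calc(4)=12, calc(5)=19, calc(6)=31, ..., calc(16)=3804

Answer: 3804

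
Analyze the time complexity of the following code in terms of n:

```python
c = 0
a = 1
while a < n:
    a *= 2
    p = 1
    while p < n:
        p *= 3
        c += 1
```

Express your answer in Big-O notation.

Each loop level contributes: log n × log n. Multiplying the contributions gives O(log² n).

Answer: O(log² n)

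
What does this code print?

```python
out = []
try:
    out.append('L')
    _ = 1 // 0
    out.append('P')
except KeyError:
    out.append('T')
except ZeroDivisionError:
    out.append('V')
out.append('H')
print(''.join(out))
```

Execution trace: 'L' (try body) → 'V' (except ZeroDivisionError) → 'H' (after the try/except). Output: LVH

Answer: LVH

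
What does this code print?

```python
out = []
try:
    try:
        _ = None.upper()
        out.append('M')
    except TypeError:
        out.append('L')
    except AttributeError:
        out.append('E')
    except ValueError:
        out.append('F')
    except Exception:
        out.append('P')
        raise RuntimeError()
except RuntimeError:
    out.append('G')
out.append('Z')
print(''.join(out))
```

Execution trace: 'E' (inner except AttributeError) → 'Z' (after the try/except). Output: EZ

Answer: EZ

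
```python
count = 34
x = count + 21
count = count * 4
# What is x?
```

Trace:
`count = 34` → count = 34
`x = count + 21` → x = 55
`count = count * 4` → count = 136
So x = 55

Answer: 55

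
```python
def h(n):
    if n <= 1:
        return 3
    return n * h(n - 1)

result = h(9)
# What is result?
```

h(9) = 9 * 8 * 7 * 6 * 5 * 4 * 3 * 2 * 3 = 1088640

Answer: 1088640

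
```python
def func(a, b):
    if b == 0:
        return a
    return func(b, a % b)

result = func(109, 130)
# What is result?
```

func(109, 130) -> func(130, 109) -> func(109, 21) -> func(21, 4) -> func(4, 1) -> func(1, 0) -> 1

Answer: 1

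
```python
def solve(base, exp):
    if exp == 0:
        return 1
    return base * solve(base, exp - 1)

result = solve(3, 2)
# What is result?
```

solve(3, 2) = 3 * 3 = 9

Answer: 9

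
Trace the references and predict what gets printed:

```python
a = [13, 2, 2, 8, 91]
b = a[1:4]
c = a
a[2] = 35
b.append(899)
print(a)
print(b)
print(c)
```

Key concept: slice vs alias.
Step by step:
`a = [13, 2, 2, 8, 91]` → a = [13, 2, 2, 8, 91]
`b = a[1:4]` → b = [2, 2, 8]
`c = a` → c = [13, 2, 2, 8, 91] (same object as a)
`a[2] = 35` → a = [13, 2, 35, 8, 91] (same object as c); c = [13, 2, 35, 8, 91] (same object as a)
`b.append(899)` → b = [2, 2, 8, 899]
`print(a)` → prints [13, 2, 35, 8, 91]
`print(b)` → prints [2, 2, 8, 899]
`print(c)` → prints [13, 2, 35, 8, 91]

Answer:
[13, 2, 35, 8, 91]
[2, 2, 8, 899]
[13, 2, 35, 8, 91]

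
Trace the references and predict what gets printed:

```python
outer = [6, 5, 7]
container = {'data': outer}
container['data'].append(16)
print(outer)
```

Key concept: dict holds reference to list.
Step by step:
`outer = [6, 5, 7]` → outer = [6, 5, 7]
`container = {'data': outer}` → container = {'data': [6, 5, 7]}
`container['data'].append(16)` → outer = [6, 5, 7, 16]; container = {'data': [6, 5, 7, 16]}
`print(outer)` → prints [6, 5, 7, 16]

Answer: [6, 5, 7, 16]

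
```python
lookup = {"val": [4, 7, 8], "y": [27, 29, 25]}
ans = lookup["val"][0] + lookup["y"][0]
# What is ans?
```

Trace:
`lookup = {"val": [4, 7, 8], "y": [27, 29, 25]}` → lookup = {'val': [4, 7, 8], 'y': [27, 29, 25]}
`ans = lookup["val"][0] + lookup["y"][0]` → ans = 31
So ans = 31

Answer: 31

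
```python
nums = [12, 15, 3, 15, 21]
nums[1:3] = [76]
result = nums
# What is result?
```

Trace:
`nums = [12, 15, 3, 15, 21]` → nums = [12, 15, 3, 15, 21]
`nums[1:3] = [76]` → nums = [12, 76, 15, 21]
`result = nums` → result = [12, 76, 15, 21]
So result = [12, 76, 15, 21]

Answer: [12, 76, 15, 21]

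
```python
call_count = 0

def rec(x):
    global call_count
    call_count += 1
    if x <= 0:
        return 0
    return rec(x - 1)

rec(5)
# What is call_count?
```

Linear recursion stepping by 1: 6 calls from x=5 down to ≤0.

Answer: 6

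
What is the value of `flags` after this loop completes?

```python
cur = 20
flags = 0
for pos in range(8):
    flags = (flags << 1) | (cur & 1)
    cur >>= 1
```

Reverse lowest 8 bits of 20
`flags` takes the values: 0 → 1 → 2 → 5 → 10 → 20 → 40

Answer: 40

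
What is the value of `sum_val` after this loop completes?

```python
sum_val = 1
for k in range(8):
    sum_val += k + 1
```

Start at 1, add 1 to 8 = 37
`sum_val` takes the values: 1 → 2 → 4 → 7 → 11 → 16 → 22 → 29 → 37

Answer: 37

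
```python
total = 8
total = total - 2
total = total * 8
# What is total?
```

Trace:
`total = 8` → total = 8
`total = total - 2` → total = 6
`total = total * 8` → total = 48
So total = 48

Answer: 48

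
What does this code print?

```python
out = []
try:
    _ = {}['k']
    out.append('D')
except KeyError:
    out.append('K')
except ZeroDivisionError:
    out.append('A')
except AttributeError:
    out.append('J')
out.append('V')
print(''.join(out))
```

Execution trace: 'K' (except KeyError) → 'V' (after the try/except). Output: KV

Answer: KV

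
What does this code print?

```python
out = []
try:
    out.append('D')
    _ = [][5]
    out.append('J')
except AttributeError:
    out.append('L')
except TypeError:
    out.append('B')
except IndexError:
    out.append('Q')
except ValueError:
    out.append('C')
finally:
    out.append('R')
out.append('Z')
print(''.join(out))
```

Execution trace: 'D' (try body) → 'Q' (except IndexError) → 'R' (finally) → 'Z' (after the try/except). Output: DQRZ

Answer: DQRZ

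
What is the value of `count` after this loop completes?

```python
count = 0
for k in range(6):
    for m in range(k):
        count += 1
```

Triangle number: 0+1+2+...+5
`count` takes the values: 0 → 1 → 2 → 3 → 4 → 5 → 6 → 7 → 8 → 9 → 10 → 11 → 12 → 13 → 14 → 15

Answer: 15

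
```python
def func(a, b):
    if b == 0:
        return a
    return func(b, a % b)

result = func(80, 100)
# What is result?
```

func(80, 100) -> func(100, 80) -> func(80, 20) -> func(20, 0) -> 20

Answer: 20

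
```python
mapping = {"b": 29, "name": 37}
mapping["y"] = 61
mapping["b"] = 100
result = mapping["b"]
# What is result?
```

Trace:
`mapping = {"b": 29, "name": 37}` → mapping = {'b': 29, 'name': 37}
`mapping["y"] = 61` → mapping = {'b': 29, 'name': 37, 'y': 61}
`mapping["b"] = 100` → mapping = {'b': 100, 'name': 37, 'y': 61}
`result = mapping["b"]` → result = 100
So result = 100

Answer: 100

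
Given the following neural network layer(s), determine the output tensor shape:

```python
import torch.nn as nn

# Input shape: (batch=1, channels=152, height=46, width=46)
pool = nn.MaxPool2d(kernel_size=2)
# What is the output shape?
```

Input: (1, 152, 46, 46) -> Output: (1, 152, 23, 23)

Answer: (1, 152, 23, 23)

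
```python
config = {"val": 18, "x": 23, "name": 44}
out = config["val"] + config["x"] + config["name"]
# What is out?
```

Trace:
`config = {"val": 18, "x": 23, "name": 44}` → config = {'val': 18, 'x': 23, 'name': 44}
`out = config["val"] + config["x"] + config["name"]` → out = 85
So out = 85

Answer: 85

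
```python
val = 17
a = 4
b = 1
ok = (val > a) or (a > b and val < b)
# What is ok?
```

Trace:
`val = 17` → val = 17
`a = 4` → a = 4
`b = 1` → b = 1
`ok = (val > a) or (a > b and val < b)` → ok = True
So ok = True

Answer: True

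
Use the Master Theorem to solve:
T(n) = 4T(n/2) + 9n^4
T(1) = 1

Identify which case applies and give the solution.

a=4, b=2, f(n)=9n^4. log_2(4) = 2. Since c=4 > 2 and the regularity condition holds (4(n/2)^4 = (4/2^4)n^4 with 4/2^4 < 1), Case 3 applies: T(n) = Θ(f(n)) = O(n^4).

Answer: O(n^4) - Case 3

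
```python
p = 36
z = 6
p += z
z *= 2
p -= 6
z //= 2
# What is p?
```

Trace:
`p = 36` → p = 36
`z = 6` → z = 6
`p += z` → p = 42
`z *= 2` → z = 12
`p -= 6` → p = 36
`z //= 2` → z = 6
So p = 36

Answer: 36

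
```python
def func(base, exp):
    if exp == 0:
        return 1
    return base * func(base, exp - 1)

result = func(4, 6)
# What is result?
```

func(4, 6) = 4 * 4 * 4 * 4 * 4 * 4 = 4096

Answer: 4096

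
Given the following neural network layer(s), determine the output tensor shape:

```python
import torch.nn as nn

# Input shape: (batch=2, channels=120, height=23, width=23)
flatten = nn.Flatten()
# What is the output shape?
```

Input: (2, 120, 23, 23) -> Output: (2, 63480)

Answer: (2, 63480)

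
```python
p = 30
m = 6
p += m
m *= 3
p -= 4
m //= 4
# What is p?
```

Trace:
`p = 30` → p = 30
`m = 6` → m = 6
`p += m` → p = 36
`m *= 3` → m = 18
`p -= 4` → p = 32
`m //= 4` → m = 4
So p = 32

Answer: 32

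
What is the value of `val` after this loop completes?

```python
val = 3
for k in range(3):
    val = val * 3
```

Multiply by 3, 3 times: 3 * 3^3 = 81
`val` takes the values: 3 → 9 → 27 → 81

Answer: 81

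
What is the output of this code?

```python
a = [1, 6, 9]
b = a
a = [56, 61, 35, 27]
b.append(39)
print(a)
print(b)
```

Key concept: rebinding vs mutation: a is rebound to a new list, b still points at the original.
Step by step:
`a = [1, 6, 9]` → a = [1, 6, 9]
`b = a` → b = [1, 6, 9] (same object as a)
`a = [56, 61, 35, 27]` → a = [56, 61, 35, 27]
`b.append(39)` → b = [1, 6, 9, 39]
`print(a)` → prints [56, 61, 35, 27]
`print(b)` → prints [1, 6, 9, 39]

Answer:
[56, 61, 35, 27]
[1, 6, 9, 39]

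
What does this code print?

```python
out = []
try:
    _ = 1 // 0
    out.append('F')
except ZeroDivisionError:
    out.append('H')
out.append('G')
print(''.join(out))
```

Execution trace: 'H' (except ZeroDivisionError) → 'G' (after the try/except). Output: HG

Answer: HG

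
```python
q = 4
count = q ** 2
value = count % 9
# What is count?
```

Trace:
`q = 4` → q = 4
`count = q ** 2` → count = 16
`value = count % 9` → value = 7
So count = 16

Answer: 16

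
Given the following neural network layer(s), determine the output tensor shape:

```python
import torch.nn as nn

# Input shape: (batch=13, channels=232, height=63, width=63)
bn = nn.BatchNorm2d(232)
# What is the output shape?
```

Input: (13, 232, 63, 63) -> Output: (13, 232, 63, 63)

Answer: (13, 232, 63, 63)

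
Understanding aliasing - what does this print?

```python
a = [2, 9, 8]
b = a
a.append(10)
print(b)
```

Key concept: basic list aliasing.
Step by step:
`a = [2, 9, 8]` → a = [2, 9, 8]
`b = a` → b = [2, 9, 8] (same object as a)
`a.append(10)` → a = [2, 9, 8, 10] (same object as b); b = [2, 9, 8, 10] (same object as a)
`print(b)` → prints [2, 9, 8, 10]

Answer: [2, 9, 8, 10]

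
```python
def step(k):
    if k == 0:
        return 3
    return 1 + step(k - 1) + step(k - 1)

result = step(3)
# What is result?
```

step(k) = 1 + 2·step(k-1), step(0)=3. Closed form: (3+1)·2^3 - 1 = 31.

Answer: 31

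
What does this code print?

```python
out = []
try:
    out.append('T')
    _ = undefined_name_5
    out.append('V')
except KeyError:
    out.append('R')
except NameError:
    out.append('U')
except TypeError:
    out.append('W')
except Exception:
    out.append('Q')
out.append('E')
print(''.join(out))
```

Execution trace: 'T' (try body) → 'U' (except NameError) → 'E' (after the try/except). Output: TUE

Answer: TUE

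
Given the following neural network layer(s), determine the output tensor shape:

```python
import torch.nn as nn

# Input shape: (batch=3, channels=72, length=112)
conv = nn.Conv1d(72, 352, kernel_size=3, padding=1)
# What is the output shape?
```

Input: (3, 72, 112) -> Output: (3, 352, 112)

Answer: (3, 352, 112)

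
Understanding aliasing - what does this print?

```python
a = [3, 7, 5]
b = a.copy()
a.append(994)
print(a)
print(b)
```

Key concept: list.copy() creates independent copy.
Step by step:
`a = [3, 7, 5]` → a = [3, 7, 5]
`b = a.copy()` → b = [3, 7, 5]
`a.append(994)` → a = [3, 7, 5, 994]
`print(a)` → prints [3, 7, 5, 994]
`print(b)` → prints [3, 7, 5]

Answer:
[3, 7, 5, 994]
[3, 7, 5]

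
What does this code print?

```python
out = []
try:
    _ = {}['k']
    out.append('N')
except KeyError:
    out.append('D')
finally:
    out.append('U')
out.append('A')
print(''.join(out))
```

Execution trace: 'D' (except KeyError) → 'U' (finally) → 'A' (after the try/except). Output: DUA

Answer: DUA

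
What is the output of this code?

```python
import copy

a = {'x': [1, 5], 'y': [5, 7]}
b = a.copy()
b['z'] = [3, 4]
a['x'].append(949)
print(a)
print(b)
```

Key concept: shallow copy of dict with mutable values.
Step by step:
`a = {'x': [1, 5], 'y': [5, 7]}` → a = {'x': [1, 5], 'y': [5, 7]}
`b = a.copy()` → b = {'x': [1, 5], 'y': [5, 7]}
`b['z'] = [3, 4]` → b = {'x': [1, 5], 'y': [5, 7], 'z': [3, 4]}
`a['x'].append(949)` → a = {'x': [1, 5, 949], 'y': [5, 7]}; b = {'x': [1, 5, 949], 'y': [5, 7], 'z': [3, 4]}
`print(a)` → prints {'x': [1, 5, 949], 'y': [5, 7]}
`print(b)` → prints {'x': [1, 5, 949], 'y': [5, 7], 'z': [3, 4]}

Answer:
{'x': [1, 5, 949], 'y': [5, 7]}
{'x': [1, 5, 949], 'y': [5, 7], 'z': [3, 4]}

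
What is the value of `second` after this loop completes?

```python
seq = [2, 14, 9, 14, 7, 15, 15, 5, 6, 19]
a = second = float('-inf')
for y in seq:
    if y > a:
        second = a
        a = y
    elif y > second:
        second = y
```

Second largest (with repeats) in [2, 14, 9, 14, 7, 15, 15, 5, 6, 19]
`second` takes the values: -inf → 2 → 9 → 14 → 15

Answer: 15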